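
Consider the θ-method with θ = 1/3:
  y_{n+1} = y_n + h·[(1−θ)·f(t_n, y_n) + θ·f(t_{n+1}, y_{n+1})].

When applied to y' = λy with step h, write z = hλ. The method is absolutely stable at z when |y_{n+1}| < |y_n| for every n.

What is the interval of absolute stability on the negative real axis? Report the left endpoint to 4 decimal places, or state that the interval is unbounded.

z∈(-6.0000,0).

With y'=λy (z=hλ):
  y_{n+1} = y_n + z·[2/3·y_n + 1/3·y_{n+1}] ⇒ (1 − 1/3z)y_{n+1} = (1 + 2/3z)y_n
  ⇒ R(z) = (1 + 2/3z)/(1 − 1/3z).

Solve |R(x)|<1 on ℝ⁻.
x=-1.46: |R|=0.0179
R=−1: 1+2/3x = −1+1/3x ⇒ -1/3x=2 ⇒ x=2/(-1/3)=-6.0000
Confirm numerically:
  x=-5.859: |R|=0.98408 <1
  x=-4.056: |R|=0.72449 <1
  x=-3.018: |R|=0.50449 <1
  x=-2.615: |R|=0.39715 <1
  x=-6.333: |R|=1.03568 >1
  x=-6.042: |R|=1.00464 >1
So |R|<1 on (-6.0000, 0).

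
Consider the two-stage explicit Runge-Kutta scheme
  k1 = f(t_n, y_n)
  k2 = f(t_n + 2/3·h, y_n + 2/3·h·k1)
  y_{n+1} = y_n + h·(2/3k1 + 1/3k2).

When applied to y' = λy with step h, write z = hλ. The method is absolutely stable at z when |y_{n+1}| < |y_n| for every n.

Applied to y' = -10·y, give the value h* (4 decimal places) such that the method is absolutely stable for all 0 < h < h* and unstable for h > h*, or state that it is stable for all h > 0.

Set f=λy, z=hλ:
  k1=λy_n ⇒ h·k1=z·y_n;  k2=λ(1+2/3z)y_n ⇒ h·k2=z(1+2/3z)y_n
  y_{n+1}/y_n = 1 + 2/3z + 1/3z(1+2/3z) = 1 + z + 2/9z²
  so R(z) = 1 + z + 2/9z².

Boundary: |R(x)|=1, x<0.
x=-1.02: |R|=0.2112
R=1: x+2/9x²=0 ⇒ x=−9/2=-4.5000; min R=1−1/(4·2/9)=-0.1250>−1
Confirm numerically:
  x=-4.044: |R|=0.59021 <1
  x=-3.708: |R|=0.34739 <1
  x=-2.156: |R|=0.12304 <1
  x=-4.957: |R|=1.50341 >1
  x=-4.952: |R|=1.49740 >1
  x=-4.630: |R|=1.13376 >1
Stable set (-4.5000, 0).

(-4.5000,0); λ=-10 ⇒ h* = (9/2)/10 = 0.4500.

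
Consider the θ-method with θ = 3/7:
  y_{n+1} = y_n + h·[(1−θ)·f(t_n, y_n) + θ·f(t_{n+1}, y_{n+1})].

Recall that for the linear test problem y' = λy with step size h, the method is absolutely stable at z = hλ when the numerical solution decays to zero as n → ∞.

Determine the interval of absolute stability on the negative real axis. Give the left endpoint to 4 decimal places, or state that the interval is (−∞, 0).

(-14.0000, 0).

Test eqn y'=λy, z=hλ:
  y_{n+1} = y_n + z·[4/7·y_n + 3/7·y_{n+1}] ⇒ (1 − 3/7z)y_{n+1} = (1 + 4/7z)y_n
  so R(z) = (1 + 4/7z)/(1 − 3/7z).

Boundary: |R(x)|=1, x<0.
x=-0.41: |R|=0.6513
R=−1: 1+4/7x = −1+3/7x ⇒ -1/7x=2 ⇒ x=2/(-1/7)=-14.0000
Confirm numerically:
  x=-12.560: |R|=0.96777 <1
  x=-7.061: |R|=0.75379 <1
  x=-5.631: |R|=0.64973 <1
  x=-14.590: |R|=1.01162 >1
  x=-14.397: |R|=1.00791 >1
So |R|<1 on (-14.0000, 0).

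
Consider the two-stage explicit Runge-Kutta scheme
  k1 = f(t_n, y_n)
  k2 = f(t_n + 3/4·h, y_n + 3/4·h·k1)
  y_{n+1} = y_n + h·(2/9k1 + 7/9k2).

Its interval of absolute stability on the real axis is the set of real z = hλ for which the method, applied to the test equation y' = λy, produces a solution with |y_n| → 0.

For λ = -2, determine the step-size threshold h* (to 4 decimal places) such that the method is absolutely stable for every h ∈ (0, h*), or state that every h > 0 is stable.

Set f=λy, z=hλ:
  k1=λy_n ⇒ h·k1=z·y_n;  k2=λ(1+3/4z)y_n ⇒ h·k2=z(1+3/4z)y_n
  y_{n+1}/y_n = 1 + 2/9z + 7/9z(1+3/4z) = 1 + z + 7/12z²
  ⇒ R(z) = 1 + z + 7/12z².

Solve |R(x)|<1 on ℝ⁻.
x=-0.57: |R|=0.6195
R=1: x+7/12x²=0 ⇒ x=−12/7=-1.7143; min R=1−1/(4·7/12)=0.5714>−1
Confirm numerically:
  x=-1.633: |R|=0.92257 <1
  x=-1.329: |R|=0.70131 <1
  x=-0.988: |R|=0.58142 <1
  x=-2.207: |R|=1.63433 >1
  x=-1.864: |R|=1.16279 >1
  x=-1.763: |R|=1.05010 >1
So |R|<1 on (-1.7143, 0).

(-1.7143,0); λ=-2 ⇒ h* = (12/7)/2 = 0.8571.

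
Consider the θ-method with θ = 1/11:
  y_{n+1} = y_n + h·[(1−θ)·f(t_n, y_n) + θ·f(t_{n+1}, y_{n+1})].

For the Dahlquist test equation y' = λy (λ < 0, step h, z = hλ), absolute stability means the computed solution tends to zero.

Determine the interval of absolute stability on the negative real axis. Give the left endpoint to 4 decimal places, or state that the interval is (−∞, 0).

z∈(-2.4444,0).

Set f=λy, z=hλ:
  y_{n+1} = y_n + z·[10/11·y_n + 1/11·y_{n+1}] ⇒ (1 − 1/11z)y_{n+1} = (1 + 10/11z)y_n
  R(z) = (1 + 10/11z)/(1 − 1/11z).

Solve |R(x)|<1 on ℝ⁻.
x=-0.8: |R|=0.2542
R=−1: 1+10/11x = −1+1/11x ⇒ -9/11x=2 ⇒ x=2/(-9/11)=-2.4444
Confirm numerically:
  x=-1.758: |R|=0.51575 <1
  x=-1.292: |R|=0.15620 <1
  x=-1.229: |R|=0.10549 <1
  x=-1.103: |R|=0.00248 <1
  x=-2.952: |R|=1.32741 >1
  x=-2.615: |R|=1.11274 >1
Interval (-2.4444, 0).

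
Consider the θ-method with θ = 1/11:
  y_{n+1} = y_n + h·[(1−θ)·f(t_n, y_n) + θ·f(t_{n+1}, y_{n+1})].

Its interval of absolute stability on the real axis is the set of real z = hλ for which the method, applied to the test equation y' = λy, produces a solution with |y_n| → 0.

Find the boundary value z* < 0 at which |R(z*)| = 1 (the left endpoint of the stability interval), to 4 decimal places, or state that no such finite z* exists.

Test eqn y'=λy, z=hλ:
  y_{n+1} = y_n + z·[10/11·y_n + 1/11·y_{n+1}] ⇒ (1 − 1/11z)y_{n+1} = (1 + 10/11z)y_n
  R(z) = (1 + 10/11z)/(1 − 1/11z).

Find x<0 with |R(x)|<1.
x=-0.31: |R|=0.6985
R=−1: 1+10/11x = −1+1/11x ⇒ -9/11x=2 ⇒ x=2/(-9/11)=-2.4444
Confirm numerically:
  x=-2.409: |R|=0.97621 <1
  x=-2.116: |R|=0.77463 <1
  x=-1.288: |R|=0.15299 <1
  x=-2.801: |R|=1.23252 >1
  x=-2.632: |R|=1.12383 >1
So |R|<1 on (-2.4444, 0).

left endpoint -2.4444.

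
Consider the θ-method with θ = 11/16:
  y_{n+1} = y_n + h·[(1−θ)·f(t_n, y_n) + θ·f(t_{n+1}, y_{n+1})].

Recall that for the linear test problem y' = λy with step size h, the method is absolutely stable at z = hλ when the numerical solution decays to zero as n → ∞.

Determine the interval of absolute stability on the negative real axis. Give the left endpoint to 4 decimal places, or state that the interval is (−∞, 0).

interval (−∞, 0).

Test eqn y'=λy, z=hλ:
  y_{n+1} = y_n + z·[5/16·y_n + 11/16·y_{n+1}] ⇒ (1 − 11/16z)y_{n+1} = (1 + 5/16z)y_n
  so R(z) = (1 + 5/16z)/(1 − 11/16z).

Need |R(x)|<1, x<0.
x=-0.3: |R|=0.7513
x=-2: |R|=0.1579
x=-10: |R|=0.2698
x=-100: |R|=0.4337
θ=11/16≥1/2 ⇒ |1+5/16x|<|1−11/16x| ∀x<0 ⇒ unbounded interval.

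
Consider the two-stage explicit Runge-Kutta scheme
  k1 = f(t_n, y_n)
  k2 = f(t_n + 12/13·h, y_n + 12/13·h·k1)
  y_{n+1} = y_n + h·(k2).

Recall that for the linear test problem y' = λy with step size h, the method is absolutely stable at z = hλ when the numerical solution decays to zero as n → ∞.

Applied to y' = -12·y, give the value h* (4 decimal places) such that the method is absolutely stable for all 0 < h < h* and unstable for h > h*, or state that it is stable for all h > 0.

With y'=λy (z=hλ):
  k1=λy_n ⇒ h·k1=z·y_n;  k2=λ(1+12/13z)y_n ⇒ h·k2=z(1+12/13z)y_n
  y_{n+1}/y_n = 1 + z(1+12/13z) = 1 + z + 12/13z²
  so R(z) = 1 + z + 12/13z².

Find x<0 with |R(x)|<1.
x=-1.76: |R|=2.0993
R=1: x+12/13x²=0 ⇒ x=−13/12=-1.0833; min R=1−1/(4·12/13)=0.7292>−1
Confirm numerically:
  x=-0.851: |R|=0.81749 <1
  x=-0.831: |R|=0.80644 <1
  x=-0.809: |R|=0.79514 <1
  x=-0.595: |R|=0.73179 <1
  x=-1.555: |R|=1.67702 >1
  x=-1.374: |R|=1.36865 >1
Stable set (-1.0833, 0).

(-1.0833,0); λ=-12 ⇒ h* = (13/12)/12 = 0.0903.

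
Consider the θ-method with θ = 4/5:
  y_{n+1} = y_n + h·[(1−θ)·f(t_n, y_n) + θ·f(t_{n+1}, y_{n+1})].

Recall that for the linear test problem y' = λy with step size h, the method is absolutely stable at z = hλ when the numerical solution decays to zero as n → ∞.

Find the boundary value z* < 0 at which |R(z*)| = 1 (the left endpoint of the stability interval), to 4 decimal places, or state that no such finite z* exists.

On y'=λy, z=hλ:
  y_{n+1} = y_n + z·[1/5·y_n + 4/5·y_{n+1}] ⇒ (1 − 4/5z)y_{n+1} = (1 + 1/5z)y_n
  Hence R(z) = (1 + 1/5z)/(1 − 4/5z).

Solve |R(x)|<1 on ℝ⁻.
x=-0.76: |R|=0.5274
x=-2: |R|=0.2308
x=-10: |R|=0.1111
x=-100: |R|=0.2346
θ=4/5≥1/2 ⇒ |1+1/5x|<|1−4/5x| ∀x<0 ⇒ unbounded interval.

(−∞, 0) — no finite endpoint.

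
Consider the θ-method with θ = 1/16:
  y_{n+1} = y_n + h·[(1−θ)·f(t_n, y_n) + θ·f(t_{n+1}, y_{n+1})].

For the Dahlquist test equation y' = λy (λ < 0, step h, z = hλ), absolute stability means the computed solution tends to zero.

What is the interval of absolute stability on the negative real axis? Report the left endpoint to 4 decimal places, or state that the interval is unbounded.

(-2.2857, 0).

On y'=λy, z=hλ:
  y_{n+1} = y_n + z·[15/16·y_n + 1/16·y_{n+1}] ⇒ (1 − 1/16z)y_{n+1} = (1 + 15/16z)y_n
  Hence R(z) = (1 + 15/16z)/(1 − 1/16z).

Solve |R(x)|<1 on ℝ⁻.
x=-0.57: |R|=0.4496
R=−1: 1+15/16x = −1+1/16x ⇒ -7/8x=2 ⇒ x=2/(-7/8)=-2.2857
Confirm numerically:
  x=-2.120: |R|=0.87196 <1
  x=-1.526: |R|=0.39313 <1
  x=-1.316: |R|=0.21599 <1
  x=-1.027: |R|=0.03494 <1
  x=-2.512: |R|=1.17113 >1
  x=-2.455: |R|=1.12842 >1
  x=-2.315: |R|=1.02239 >1
Stable set (-2.2857, 0).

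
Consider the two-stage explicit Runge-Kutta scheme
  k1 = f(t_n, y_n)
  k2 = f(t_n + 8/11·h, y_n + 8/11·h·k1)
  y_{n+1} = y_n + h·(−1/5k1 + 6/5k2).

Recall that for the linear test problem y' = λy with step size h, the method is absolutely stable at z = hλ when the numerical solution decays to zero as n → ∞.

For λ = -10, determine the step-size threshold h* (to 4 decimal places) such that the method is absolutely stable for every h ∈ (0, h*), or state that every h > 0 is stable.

Set f=λy, z=hλ:
  k1=λy_n ⇒ h·k1=z·y_n;  k2=λ(1+8/11z)y_n ⇒ h·k2=z(1+8/11z)y_n
  y_{n+1}/y_n = 1 − 1/5z + 6/5z(1+8/11z) = 1 + z + 48/55z²
  ⇒ R(z) = 1 + z + 48/55z².

Boundary: |R(x)|=1, x<0.
x=-1.74: |R|=1.9023
R=1: x+48/55x²=0 ⇒ x=−55/48=-1.1458; min R=1−1/(4·48/55)=0.7135>−1
Confirm numerically:
  x=-0.984: |R|=0.86102 <1
  x=-0.962: |R|=0.84566 <1
  x=-0.763: |R|=0.74507 <1
  x=-1.599: |R|=1.63239 >1
  x=-1.596: |R|=1.62702 >1
  x=-1.188: |R|=1.04372 >1
Stable set (-1.1458, 0).

(-1.1458,0); λ=-10 ⇒ h* = (55/48)/10 = 0.1146.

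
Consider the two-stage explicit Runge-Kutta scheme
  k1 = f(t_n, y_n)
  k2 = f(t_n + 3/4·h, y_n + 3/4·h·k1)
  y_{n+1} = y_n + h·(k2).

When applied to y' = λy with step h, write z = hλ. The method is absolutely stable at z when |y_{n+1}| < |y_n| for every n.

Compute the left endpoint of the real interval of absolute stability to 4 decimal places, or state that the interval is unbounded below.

left endpoint -1.3333.

On y'=λy, z=hλ:
  k1=λy_n ⇒ h·k1=z·y_n;  k2=λ(1+3/4z)y_n ⇒ h·k2=z(1+3/4z)y_n
  y_{n+1}/y_n = 1 + z(1+3/4z) = 1 + z + 3/4z²
  Hence R(z) = 1 + z + 3/4z².

Find x<0 with |R(x)|<1.
x=-0.33: |R|=0.7517
R=1: x+3/4x²=0 ⇒ x=−4/3=-1.3333; min R=1−1/(4·3/4)=0.6667>−1
Confirm numerically:
  x=-0.824: |R|=0.68523 <1
  x=-0.740: |R|=0.67070 <1
  x=-0.720: |R|=0.66880 <1
  x=-1.700: |R|=1.46750 >1
  x=-1.486: |R|=1.17015 >1
So |R|<1 on (-1.3333, 0).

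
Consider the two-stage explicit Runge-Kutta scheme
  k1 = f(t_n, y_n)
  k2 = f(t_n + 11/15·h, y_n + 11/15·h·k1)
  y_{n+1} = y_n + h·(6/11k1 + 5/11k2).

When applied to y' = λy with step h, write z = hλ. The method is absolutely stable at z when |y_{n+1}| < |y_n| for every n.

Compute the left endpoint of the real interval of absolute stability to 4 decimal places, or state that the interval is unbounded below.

With y'=λy (z=hλ):
  k1=λy_n ⇒ h·k1=z·y_n;  k2=λ(1+11/15z)y_n ⇒ h·k2=z(1+11/15z)y_n
  y_{n+1}/y_n = 1 + 6/11z + 5/11z(1+11/15z) = 1 + z + 1/3z²
  so R(z) = 1 + z + 1/3z².

Need |R(x)|<1, x<0.
x=-1.6: |R|=0.2533
R=1: x+1/3x²=0 ⇒ x=−3=-3.0000; min R=1−1/(4·1/3)=0.2500>−1
Confirm numerically:
  x=-2.783: |R|=0.79870 <1
  x=-2.763: |R|=0.78172 <1
  x=-1.398: |R|=0.25347 <1
  x=-3.469: |R|=1.54232 >1
  x=-3.304: |R|=1.33481 >1
  x=-3.216: |R|=1.23155 >1
Stable set (-3.0000, 0).

left endpoint -3.0000.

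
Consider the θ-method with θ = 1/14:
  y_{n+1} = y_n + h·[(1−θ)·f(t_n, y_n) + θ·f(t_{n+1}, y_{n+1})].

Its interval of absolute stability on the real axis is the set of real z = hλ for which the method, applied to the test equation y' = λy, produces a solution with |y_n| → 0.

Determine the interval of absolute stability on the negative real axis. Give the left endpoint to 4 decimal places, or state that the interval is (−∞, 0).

Set f=λy, z=hλ:
  y_{n+1} = y_n + z·[13/14·y_n + 1/14·y_{n+1}] ⇒ (1 − 1/14z)y_{n+1} = (1 + 13/14z)y_n
  R(z) = (1 + 13/14z)/(1 − 1/14z).

Find x<0 with |R(x)|<1.
x=-1.74: |R|=0.5476
R=−1: 1+13/14x = −1+1/14x ⇒ -6/7x=2 ⇒ x=2/(-6/7)=-2.3333
Confirm numerically:
  x=-1.321: |R|=0.20710 <1
  x=-1.316: |R|=0.20293 <1
  x=-1.104: |R|=0.02331 <1
  x=-2.898: |R|=1.40099 >1
  x=-2.704: |R|=1.26628 >1
Interval (-2.3333, 0).

z∈(-2.3333,0).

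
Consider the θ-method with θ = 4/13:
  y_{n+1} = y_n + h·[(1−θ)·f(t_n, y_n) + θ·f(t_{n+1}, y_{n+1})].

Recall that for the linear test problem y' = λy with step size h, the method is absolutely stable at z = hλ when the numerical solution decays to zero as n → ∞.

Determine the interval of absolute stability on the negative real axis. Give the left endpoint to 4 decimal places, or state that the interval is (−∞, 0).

(-5.2000, 0).

With y'=λy (z=hλ):
  y_{n+1} = y_n + z·[9/13·y_n + 4/13·y_{n+1}] ⇒ (1 − 4/13z)y_{n+1} = (1 + 9/13z)y_n
  ⇒ R(z) = (1 + 9/13z)/(1 − 4/13z).

Solve |R(x)|<1 on ℝ⁻.
x=-1.27: |R|=0.0868
R=−1: 1+9/13x = −1+4/13x ⇒ -5/13x=2 ⇒ x=2/(-5/13)=-5.2000
Confirm numerically:
  x=-5.035: |R|=0.97511 <1
  x=-4.828: |R|=0.94244 <1
  x=-2.951: |R|=0.54665 <1
  x=-5.671: |R|=1.06600 >1
  x=-5.258: |R|=1.00852 >1
Interval (-5.2000, 0).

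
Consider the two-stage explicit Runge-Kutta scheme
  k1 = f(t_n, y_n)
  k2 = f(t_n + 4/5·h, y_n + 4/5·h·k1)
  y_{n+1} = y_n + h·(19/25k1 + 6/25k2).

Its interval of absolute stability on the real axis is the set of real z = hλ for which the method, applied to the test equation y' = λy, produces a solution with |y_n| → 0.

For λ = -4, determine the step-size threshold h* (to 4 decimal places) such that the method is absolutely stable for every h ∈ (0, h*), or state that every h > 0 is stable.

Test eqn y'=λy, z=hλ:
  k1=λy_n ⇒ h·k1=z·y_n;  k2=λ(1+4/5z)y_n ⇒ h·k2=z(1+4/5z)y_n
  y_{n+1}/y_n = 1 + 19/25z + 6/25z(1+4/5z) = 1 + z + 24/125z²
  so R(z) = 1 + z + 24/125z².

Need |R(x)|<1, x<0.
x=-1.06: |R|=0.1557
R=1: x+24/125x²=0 ⇒ x=−125/24=-5.2083; min R=1−1/(4·24/125)=-0.3021>−1
Confirm numerically:
  x=-4.610: |R|=0.47040 <1
  x=-4.479: |R|=0.37280 <1
  x=-3.930: |R|=0.03542 <1
  x=-5.653: |R|=1.48263 >1
  x=-5.329: |R|=1.12346 >1
  x=-5.308: |R|=1.10157 >1
Stable set (-5.2083, 0).

(-5.2083,0); λ=-4 ⇒ h* = (125/24)/4 = 1.3021.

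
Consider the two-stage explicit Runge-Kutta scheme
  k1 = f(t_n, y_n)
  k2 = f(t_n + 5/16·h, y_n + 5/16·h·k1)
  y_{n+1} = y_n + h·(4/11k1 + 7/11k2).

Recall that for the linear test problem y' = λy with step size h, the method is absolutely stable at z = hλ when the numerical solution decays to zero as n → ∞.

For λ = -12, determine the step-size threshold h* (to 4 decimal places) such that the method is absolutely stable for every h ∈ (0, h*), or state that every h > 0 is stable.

(-5.0286,0); λ=-12 ⇒ h* = (176/35)/12 = 0.4190.

Test eqn y'=λy, z=hλ:
  k1=λy_n ⇒ h·k1=z·y_n;  k2=λ(1+5/16z)y_n ⇒ h·k2=z(1+5/16z)y_n
  y_{n+1}/y_n = 1 + 4/11z + 7/11z(1+5/16z) = 1 + z + 35/176z²
  Hence R(z) = 1 + z + 35/176z².

Boundary: |R(x)|=1, x<0.
x=-1.34: |R|=0.0171
R=1: x+35/176x²=0 ⇒ x=−176/35=-5.0286; min R=1−1/(4·35/176)=-0.2571>−1
Confirm numerically:
  x=-4.227: |R|=0.32620 <1
  x=-3.241: |R|=0.15212 <1
  x=-2.270: |R|=0.24528 <1
  x=-5.627: |R|=1.66964 >1
  x=-5.618: |R|=1.65852 >1
Stable set (-5.0286, 0).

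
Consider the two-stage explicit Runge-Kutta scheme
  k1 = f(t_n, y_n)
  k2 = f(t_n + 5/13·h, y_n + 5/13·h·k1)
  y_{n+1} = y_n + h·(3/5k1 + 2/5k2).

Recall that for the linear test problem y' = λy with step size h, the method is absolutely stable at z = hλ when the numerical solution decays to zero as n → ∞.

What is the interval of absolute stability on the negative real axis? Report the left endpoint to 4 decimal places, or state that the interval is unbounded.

(-6.5000, 0).

On y'=λy, z=hλ:
  k1=λy_n ⇒ h·k1=z·y_n;  k2=λ(1+5/13z)y_n ⇒ h·k2=z(1+5/13z)y_n
  y_{n+1}/y_n = 1 + 3/5z + 2/5z(1+5/13z) = 1 + z + 2/13z²
  R(z) = 1 + z + 2/13z².

Boundary: |R(x)|=1, x<0.
x=-1.58: |R|=0.1959
R=1: x+2/13x²=0 ⇒ x=−13/2=-6.5000; min R=1−1/(4·2/13)=-0.6250>−1
Confirm numerically:
  x=-4.726: |R|=0.28983 <1
  x=-4.278: |R|=0.46242 <1
  x=-3.517: |R|=0.61403 <1
  x=-7.003: |R|=1.54192 >1
  x=-6.695: |R|=1.20085 >1
  x=-6.559: |R|=1.05954 >1
So |R|<1 on (-6.5000, 0).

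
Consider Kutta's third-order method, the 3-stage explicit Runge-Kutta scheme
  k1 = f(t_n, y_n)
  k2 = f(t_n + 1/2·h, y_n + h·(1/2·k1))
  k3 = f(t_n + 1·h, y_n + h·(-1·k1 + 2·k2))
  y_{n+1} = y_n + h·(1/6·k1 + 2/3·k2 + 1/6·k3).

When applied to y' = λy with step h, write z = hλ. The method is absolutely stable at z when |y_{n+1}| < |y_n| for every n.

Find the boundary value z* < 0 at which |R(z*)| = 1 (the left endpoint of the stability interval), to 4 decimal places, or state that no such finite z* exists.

left endpoint -2.5127.

Set f=λy, z=hλ:
  order 3, 3-stage ⇒ R(z)=1+z+z^2/2+z^3/6
  (e.g. R(-0.33)=0.71846, |R|=0.71846)

Solve |R(x)|<1 on ℝ⁻.
x=-0.33: |R|=0.7185
|R(-1.59)|=0.0041 |R(-1.55)|=0.0306 |R(-0.86)|=0.4038
Bisect:
  x_lo=-2.8765 |R|=1.7061  x_hi=-0.1359 |R|=0.8729
  mid=-1.50620 |R|=0.05862 →hi
  mid=-2.19133 |R|=0.54413 →hi
  mid=-2.53389 |R|=1.03511 →lo
  mid=-2.36261 |R|=0.76963 →hi
  mid=-2.44825 |R|=0.89706 →hi
  mid=-2.49107 |R|=0.96472 →hi
  mid=-2.51248 |R|=0.99957 →hi
  mid=-2.52319 |R|=1.01725 →lo
  ...
  [-2.51282,-2.51265] ⇒ x*=-2.5127
So |R|<1 on (-2.5127, 0).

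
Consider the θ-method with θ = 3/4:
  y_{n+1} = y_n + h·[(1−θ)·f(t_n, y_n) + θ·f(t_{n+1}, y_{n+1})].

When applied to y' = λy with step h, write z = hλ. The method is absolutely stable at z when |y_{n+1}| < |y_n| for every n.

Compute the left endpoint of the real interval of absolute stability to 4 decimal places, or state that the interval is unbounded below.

unbounded; (−∞, 0).

On y'=λy, z=hλ:
  y_{n+1} = y_n + z·[1/4·y_n + 3/4·y_{n+1}] ⇒ (1 − 3/4z)y_{n+1} = (1 + 1/4z)y_n
  so R(z) = (1 + 1/4z)/(1 − 3/4z).

Find x<0 with |R(x)|<1.
x=-0.92: |R|=0.4556
x=-2: |R|=0.2000
x=-10: |R|=0.1765
x=-100: |R|=0.3158
θ=3/4≥1/2 ⇒ |1+1/4x|<|1−3/4x| ∀x<0 ⇒ stable on all of ℝ⁻.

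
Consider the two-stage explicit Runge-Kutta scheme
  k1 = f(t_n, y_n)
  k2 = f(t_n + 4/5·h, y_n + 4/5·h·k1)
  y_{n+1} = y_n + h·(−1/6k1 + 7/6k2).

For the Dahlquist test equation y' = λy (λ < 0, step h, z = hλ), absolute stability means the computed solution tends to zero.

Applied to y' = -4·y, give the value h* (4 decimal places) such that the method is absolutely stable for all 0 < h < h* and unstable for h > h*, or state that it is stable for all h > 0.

With y'=λy (z=hλ):
  k1=λy_n ⇒ h·k1=z·y_n;  k2=λ(1+4/5z)y_n ⇒ h·k2=z(1+4/5z)y_n
  y_{n+1}/y_n = 1 − 1/6z + 7/6z(1+4/5z) = 1 + z + 14/15z²
  so R(z) = 1 + z + 14/15z².

Solve |R(x)|<1 on ℝ⁻.
x=-0.34: |R|=0.7679
R=1: x+14/15x²=0 ⇒ x=−15/14=-1.0714; min R=1−1/(4·14/15)=0.7321>−1
Confirm numerically:
  x=-0.865: |R|=0.83334 <1
  x=-0.795: |R|=0.79489 <1
  x=-0.677: |R|=0.75077 <1
  x=-1.565: |R|=1.72094 >1
  x=-1.482: |R|=1.56790 >1
  x=-1.359: |R|=1.36476 >1
Interval (-1.0714, 0).

(-1.0714,0); λ=-4 ⇒ h* = (15/14)/4 = 0.2679.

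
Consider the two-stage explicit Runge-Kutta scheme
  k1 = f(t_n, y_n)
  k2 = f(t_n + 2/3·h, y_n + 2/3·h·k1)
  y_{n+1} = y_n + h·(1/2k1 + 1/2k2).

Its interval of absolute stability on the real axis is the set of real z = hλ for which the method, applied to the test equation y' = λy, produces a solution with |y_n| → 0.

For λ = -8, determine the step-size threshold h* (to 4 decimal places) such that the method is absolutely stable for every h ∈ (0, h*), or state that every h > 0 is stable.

(-3.0000,0); λ=-8 ⇒ h* = (3)/8 = 0.3750.

Test eqn y'=λy, z=hλ:
  k1=λy_n ⇒ h·k1=z·y_n;  k2=λ(1+2/3z)y_n ⇒ h·k2=z(1+2/3z)y_n
  y_{n+1}/y_n = 1 + 1/2z + 1/2z(1+2/3z) = 1 + z + 1/3z²
  R(z) = 1 + z + 1/3z².

Find x<0 with |R(x)|<1.
x=-0.69: |R|=0.4687
R=1: x+1/3x²=0 ⇒ x=−3=-3.0000; min R=1−1/(4·1/3)=0.2500>−1
Confirm numerically:
  x=-2.507: |R|=0.58802 <1
  x=-2.318: |R|=0.47304 <1
  x=-1.676: |R|=0.26033 <1
  x=-1.638: |R|=0.25635 <1
  x=-3.506: |R|=1.59135 >1
  x=-3.451: |R|=1.51880 >1
  x=-3.376: |R|=1.42313 >1
Interval (-3.0000, 0).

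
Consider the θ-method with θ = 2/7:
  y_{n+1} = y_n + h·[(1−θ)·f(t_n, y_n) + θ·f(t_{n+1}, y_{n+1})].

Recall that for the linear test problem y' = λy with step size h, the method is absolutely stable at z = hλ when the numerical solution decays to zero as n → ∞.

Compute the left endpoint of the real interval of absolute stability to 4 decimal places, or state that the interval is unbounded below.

z* = -4.6667.

With y'=λy (z=hλ):
  y_{n+1} = y_n + z·[5/7·y_n + 2/7·y_{n+1}] ⇒ (1 − 2/7z)y_{n+1} = (1 + 5/7z)y_n
  Hence R(z) = (1 + 5/7z)/(1 − 2/7z).

Find x<0 with |R(x)|<1.
x=-0.69: |R|=0.4236
R=−1: 1+5/7x = −1+2/7x ⇒ -3/7x=2 ⇒ x=2/(-3/7)=-4.6667
Confirm numerically:
  x=-3.063: |R|=0.63348 <1
  x=-3.035: |R|=0.62548 <1
  x=-2.307: |R|=0.39048 <1
  x=-5.233: |R|=1.09727 >1
  x=-4.768: |R|=1.01838 >1
  x=-4.700: |R|=1.00610 >1
Interval (-4.6667, 0).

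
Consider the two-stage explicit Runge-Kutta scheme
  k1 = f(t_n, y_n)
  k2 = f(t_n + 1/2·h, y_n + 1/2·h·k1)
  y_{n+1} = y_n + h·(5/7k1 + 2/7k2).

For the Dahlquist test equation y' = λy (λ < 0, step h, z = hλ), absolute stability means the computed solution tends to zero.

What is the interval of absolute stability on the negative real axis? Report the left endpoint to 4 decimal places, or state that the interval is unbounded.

z∈(-7.0000,0).

With y'=λy (z=hλ):
  k1=λy_n ⇒ h·k1=z·y_n;  k2=λ(1+1/2z)y_n ⇒ h·k2=z(1+1/2z)y_n
  y_{n+1}/y_n = 1 + 5/7z + 2/7z(1+1/2z) = 1 + z + 1/7z²
  Hence R(z) = 1 + z + 1/7z².

Boundary: |R(x)|=1, x<0.
x=-0.53: |R|=0.5101
R=1: x+1/7x²=0 ⇒ x=−7=-7.0000; min R=1−1/(4·1/7)=-0.7500>−1
Confirm numerically:
  x=-6.450: |R|=0.49321 <1
  x=-5.084: |R|=0.39156 <1
  x=-3.507: |R|=0.74999 <1
  x=-7.289: |R|=1.30093 >1
  x=-7.072: |R|=1.07274 >1
Stable set (-7.0000, 0).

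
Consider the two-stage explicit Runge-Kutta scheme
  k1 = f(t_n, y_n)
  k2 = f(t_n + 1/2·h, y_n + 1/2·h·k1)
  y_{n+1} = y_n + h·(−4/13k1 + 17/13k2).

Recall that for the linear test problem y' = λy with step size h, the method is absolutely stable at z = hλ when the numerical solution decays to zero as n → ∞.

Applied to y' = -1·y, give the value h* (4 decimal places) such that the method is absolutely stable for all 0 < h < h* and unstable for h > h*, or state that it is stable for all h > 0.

(-1.5294,0); λ=-1 ⇒ h* = (26/17)/1 = 1.5294.

Set f=λy, z=hλ:
  k1=λy_n ⇒ h·k1=z·y_n;  k2=λ(1+1/2z)y_n ⇒ h·k2=z(1+1/2z)y_n
  y_{n+1}/y_n = 1 − 4/13z + 17/13z(1+1/2z) = 1 + z + 17/26z²
  ⇒ R(z) = 1 + z + 17/26z².

Boundary: |R(x)|=1, x<0.
x=-1.69: |R|=1.1774
R=1: x+17/26x²=0 ⇒ x=−26/17=-1.5294; min R=1−1/(4·17/26)=0.6176>−1
Confirm numerically:
  x=-1.438: |R|=0.91405 <1
  x=-1.096: |R|=0.68941 <1
  x=-1.036: |R|=0.66577 <1
  x=-0.936: |R|=0.63683 <1
  x=-1.989: |R|=1.59769 >1
  x=-1.725: |R|=1.22060 >1
Interval (-1.5294, 0).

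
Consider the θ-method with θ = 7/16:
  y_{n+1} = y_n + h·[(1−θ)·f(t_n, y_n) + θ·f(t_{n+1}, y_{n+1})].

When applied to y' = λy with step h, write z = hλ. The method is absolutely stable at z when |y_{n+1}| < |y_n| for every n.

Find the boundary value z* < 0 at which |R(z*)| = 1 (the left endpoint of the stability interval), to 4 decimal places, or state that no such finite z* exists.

With y'=λy (z=hλ):
  y_{n+1} = y_n + z·[9/16·y_n + 7/16·y_{n+1}] ⇒ (1 − 7/16z)y_{n+1} = (1 + 9/16z)y_n
  Hence R(z) = (1 + 9/16z)/(1 − 7/16z).

Boundary: |R(x)|=1, x<0.
x=-0.44: |R|=0.6310
R=−1: 1+9/16x = −1+7/16x ⇒ -1/8x=2 ⇒ x=2/(-1/8)=-16.0000
Confirm numerically:
  x=-8.602: |R|=0.80586 <1
  x=-7.574: |R|=0.75583 <1
  x=-6.739: |R|=0.70681 <1
  x=-16.525: |R|=1.00797 >1
  x=-16.316: |R|=1.00485 >1
  x=-16.105: |R|=1.00163 >1
Interval (-16.0000, 0).

left endpoint -16.0000.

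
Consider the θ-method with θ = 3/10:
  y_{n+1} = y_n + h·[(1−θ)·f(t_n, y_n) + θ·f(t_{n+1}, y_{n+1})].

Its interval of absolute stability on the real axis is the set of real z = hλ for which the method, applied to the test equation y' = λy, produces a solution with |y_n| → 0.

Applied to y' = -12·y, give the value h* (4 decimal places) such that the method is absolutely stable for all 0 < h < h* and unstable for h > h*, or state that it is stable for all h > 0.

(-5.0000,0); λ=-12 ⇒ h* = (5)/12 = 0.4167.

Test eqn y'=λy, z=hλ:
  y_{n+1} = y_n + z·[7/10·y_n + 3/10·y_{n+1}] ⇒ (1 − 3/10z)y_{n+1} = (1 + 7/10z)y_n
  Hence R(z) = (1 + 7/10z)/(1 − 3/10z).

Boundary: |R(x)|=1, x<0.
x=-1.7: |R|=0.1258
R=−1: 1+7/10x = −1+3/10x ⇒ -2/5x=2 ⇒ x=2/(-2/5)=-5.0000
Confirm numerically:
  x=-4.970: |R|=0.99518 <1
  x=-2.680: |R|=0.48559 <1
  x=-2.121: |R|=0.29622 <1
  x=-5.547: |R|=1.08213 >1
  x=-5.055: |R|=1.00874 >1
Stable set (-5.0000, 0).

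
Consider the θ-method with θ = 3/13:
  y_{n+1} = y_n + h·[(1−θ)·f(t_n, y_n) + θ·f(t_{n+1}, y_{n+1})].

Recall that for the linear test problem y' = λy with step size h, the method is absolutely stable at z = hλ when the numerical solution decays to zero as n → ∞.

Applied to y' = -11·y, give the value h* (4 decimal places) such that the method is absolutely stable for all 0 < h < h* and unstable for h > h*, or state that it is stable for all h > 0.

Test eqn y'=λy, z=hλ:
  y_{n+1} = y_n + z·[10/13·y_n + 3/13·y_{n+1}] ⇒ (1 − 3/13z)y_{n+1} = (1 + 10/13z)y_n
  R(z) = (1 + 10/13z)/(1 − 3/13z).

Need |R(x)|<1, x<0.
x=-0.66: |R|=0.4272
R=−1: 1+10/13x = −1+3/13x ⇒ -7/13x=2 ⇒ x=2/(-7/13)=-3.7143
Confirm numerically:
  x=-3.511: |R|=0.93953 <1
  x=-1.736: |R|=0.23946 <1
  x=-1.557: |R|=0.14544 <1
  x=-4.160: |R|=1.12245 >1
  x=-4.123: |R|=1.11278 >1
  x=-4.084: |R|=1.10249 >1
Stable set (-3.7143, 0).

(-3.7143,0); λ=-11 ⇒ h* = (26/7)/11 = 0.3377.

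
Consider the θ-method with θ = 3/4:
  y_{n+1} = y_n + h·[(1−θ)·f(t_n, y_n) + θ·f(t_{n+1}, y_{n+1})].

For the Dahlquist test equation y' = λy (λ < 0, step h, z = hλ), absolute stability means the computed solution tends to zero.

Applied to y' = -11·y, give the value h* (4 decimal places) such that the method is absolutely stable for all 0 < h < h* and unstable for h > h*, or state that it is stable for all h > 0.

unbounded; (−∞, 0). Any h>0 works for λ=-11.

Test eqn y'=λy, z=hλ:
  y_{n+1} = y_n + z·[1/4·y_n + 3/4·y_{n+1}] ⇒ (1 − 3/4z)y_{n+1} = (1 + 1/4z)y_n
  ⇒ R(z) = (1 + 1/4z)/(1 − 3/4z).

Need |R(x)|<1, x<0.
x=-1.26: |R|=0.3522
x=-2: |R|=0.2000
x=-10: |R|=0.1765
x=-100: |R|=0.3158
θ=3/4≥1/2 ⇒ |1+1/4x|<|1−3/4x| ∀x<0 ⇒ interval (−∞,0).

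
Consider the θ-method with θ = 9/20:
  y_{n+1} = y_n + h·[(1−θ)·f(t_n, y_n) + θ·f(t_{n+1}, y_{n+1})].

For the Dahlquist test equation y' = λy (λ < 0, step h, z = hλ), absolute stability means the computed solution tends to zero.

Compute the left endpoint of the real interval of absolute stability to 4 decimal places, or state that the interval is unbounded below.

left endpoint -20.0000.

With y'=λy (z=hλ):
  y_{n+1} = y_n + z·[11/20·y_n + 9/20·y_{n+1}] ⇒ (1 − 9/20z)y_{n+1} = (1 + 11/20z)y_n
  Hence R(z) = (1 + 11/20z)/(1 − 9/20z).

Solve |R(x)|<1 on ℝ⁻.
x=-0.76: |R|=0.4337
R=−1: 1+11/20x = −1+9/20x ⇒ -1/10x=2 ⇒ x=2/(-1/10)=-20.0000
Confirm numerically:
  x=-19.324: |R|=0.99303 <1
  x=-14.901: |R|=0.93383 <1
  x=-12.531: |R|=0.88750 <1
  x=-12.393: |R|=0.88434 <1
  x=-20.559: |R|=1.00545 >1
  x=-20.218: |R|=1.00216 >1
  x=-20.111: |R|=1.00110 >1
Stable set (-20.0000, 0).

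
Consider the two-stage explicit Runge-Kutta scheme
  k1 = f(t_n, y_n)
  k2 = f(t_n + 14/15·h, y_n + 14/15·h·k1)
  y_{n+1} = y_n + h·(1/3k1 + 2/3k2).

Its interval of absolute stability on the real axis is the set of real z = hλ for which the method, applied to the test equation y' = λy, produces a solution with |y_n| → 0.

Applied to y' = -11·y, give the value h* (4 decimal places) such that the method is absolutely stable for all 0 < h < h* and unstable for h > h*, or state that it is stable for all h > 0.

(-1.6071,0); λ=-11 ⇒ h* = (45/28)/11 = 0.1461.

Set f=λy, z=hλ:
  k1=λy_n ⇒ h·k1=z·y_n;  k2=λ(1+14/15z)y_n ⇒ h·k2=z(1+14/15z)y_n
  y_{n+1}/y_n = 1 + 1/3z + 2/3z(1+14/15z) = 1 + z + 28/45z²
  ⇒ R(z) = 1 + z + 28/45z².

Need |R(x)|<1, x<0.
x=-1.69: |R|=1.0871
R=1: x+28/45x²=0 ⇒ x=−45/28=-1.6071; min R=1−1/(4·28/45)=0.5982>−1
Confirm numerically:
  x=-1.277: |R|=0.73768 <1
  x=-0.884: |R|=0.60224 <1
  x=-0.699: |R|=0.60502 <1
  x=-0.675: |R|=0.60850 <1
  x=-2.141: |R|=1.71119 >1
  x=-2.098: |R|=1.64078 >1
So |R|<1 on (-1.6071, 0).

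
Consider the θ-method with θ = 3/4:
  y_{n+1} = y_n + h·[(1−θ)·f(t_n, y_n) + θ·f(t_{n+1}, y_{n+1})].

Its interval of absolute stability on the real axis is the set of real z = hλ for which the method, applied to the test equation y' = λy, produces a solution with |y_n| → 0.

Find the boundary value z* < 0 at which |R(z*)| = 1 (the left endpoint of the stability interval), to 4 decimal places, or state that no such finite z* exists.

With y'=λy (z=hλ):
  y_{n+1} = y_n + z·[1/4·y_n + 3/4·y_{n+1}] ⇒ (1 − 3/4z)y_{n+1} = (1 + 1/4z)y_n
  Hence R(z) = (1 + 1/4z)/(1 − 3/4z).

Need |R(x)|<1, x<0.
x=-1.44: |R|=0.3077
x=-2: |R|=0.2000
x=-10: |R|=0.1765
x=-100: |R|=0.3158
θ=3/4≥1/2 ⇒ |1+1/4x|<|1−3/4x| ∀x<0 ⇒ unbounded interval.

interval (−∞, 0).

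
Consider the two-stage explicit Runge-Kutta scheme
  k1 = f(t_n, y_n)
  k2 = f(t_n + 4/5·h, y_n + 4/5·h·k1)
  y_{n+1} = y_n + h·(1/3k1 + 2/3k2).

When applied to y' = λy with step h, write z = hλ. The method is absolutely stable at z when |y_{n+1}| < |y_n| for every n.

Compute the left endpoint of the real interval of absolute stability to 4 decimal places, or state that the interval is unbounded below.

Set f=λy, z=hλ:
  k1=λy_n ⇒ h·k1=z·y_n;  k2=λ(1+4/5z)y_n ⇒ h·k2=z(1+4/5z)y_n
  y_{n+1}/y_n = 1 + 1/3z + 2/3z(1+4/5z) = 1 + z + 8/15z²
  so R(z) = 1 + z + 8/15z².

Need |R(x)|<1, x<0.
x=-1.7: |R|=0.8413
R=1: x+8/15x²=0 ⇒ x=−15/8=-1.8750; min R=1−1/(4·8/15)=0.5312>−1
Confirm numerically:
  x=-1.756: |R|=0.88855 <1
  x=-1.469: |R|=0.68191 <1
  x=-1.444: |R|=0.66807 <1
  x=-1.327: |R|=0.61216 <1
  x=-2.390: |R|=1.65645 >1
  x=-1.938: |R|=1.06512 >1
Interval (-1.8750, 0).

z* = -1.8750.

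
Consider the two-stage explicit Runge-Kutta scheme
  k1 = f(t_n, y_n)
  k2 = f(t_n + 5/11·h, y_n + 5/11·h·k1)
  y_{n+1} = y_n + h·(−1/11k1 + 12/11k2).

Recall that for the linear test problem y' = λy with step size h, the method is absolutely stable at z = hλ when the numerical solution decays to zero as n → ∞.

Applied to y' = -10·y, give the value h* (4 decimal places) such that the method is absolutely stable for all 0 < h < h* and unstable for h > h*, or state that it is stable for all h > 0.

With y'=λy (z=hλ):
  k1=λy_n ⇒ h·k1=z·y_n;  k2=λ(1+5/11z)y_n ⇒ h·k2=z(1+5/11z)y_n
  y_{n+1}/y_n = 1 − 1/11z + 12/11z(1+5/11z) = 1 + z + 60/121z²
  ⇒ R(z) = 1 + z + 60/121z².

Boundary: |R(x)|=1, x<0.
x=-0.49: |R|=0.6291
R=1: x+60/121x²=0 ⇒ x=−121/60=-2.0167; min R=1−1/(4·60/121)=0.4958>−1
Confirm numerically:
  x=-1.898: |R|=0.88832 <1
  x=-1.719: |R|=0.74627 <1
  x=-1.141: |R|=0.50456 <1
  x=-1.134: |R|=0.50366 <1
  x=-2.297: |R|=1.31930 >1
  x=-2.266: |R|=1.28016 >1
Interval (-2.0167, 0).

(-2.0167,0); λ=-10 ⇒ h* = (121/60)/10 = 0.2017.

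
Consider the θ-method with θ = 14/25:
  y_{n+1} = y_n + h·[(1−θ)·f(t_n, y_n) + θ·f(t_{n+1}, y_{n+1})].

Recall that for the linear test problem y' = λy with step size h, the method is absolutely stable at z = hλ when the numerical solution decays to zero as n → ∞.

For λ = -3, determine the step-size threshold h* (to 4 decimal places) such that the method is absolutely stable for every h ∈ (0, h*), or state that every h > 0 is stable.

interval (−∞, 0). Any h>0 works for λ=-3.

With y'=λy (z=hλ):
  y_{n+1} = y_n + z·[11/25·y_n + 14/25·y_{n+1}] ⇒ (1 − 14/25z)y_{n+1} = (1 + 11/25z)y_n
  so R(z) = (1 + 11/25z)/(1 − 14/25z).

Boundary: |R(x)|=1, x<0.
x=-0.96: |R|=0.3757
x=-2: |R|=0.0566
x=-10: |R|=0.5152
x=-100: |R|=0.7544
θ=14/25≥1/2 ⇒ |1+11/25x|<|1−14/25x| ∀x<0 ⇒ interval (−∞,0).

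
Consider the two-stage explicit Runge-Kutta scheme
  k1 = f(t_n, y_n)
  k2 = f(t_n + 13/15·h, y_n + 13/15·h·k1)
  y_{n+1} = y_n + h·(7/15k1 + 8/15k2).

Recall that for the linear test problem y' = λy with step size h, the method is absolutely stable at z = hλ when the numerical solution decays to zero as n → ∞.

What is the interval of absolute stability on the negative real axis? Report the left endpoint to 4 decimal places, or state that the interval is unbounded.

On y'=λy, z=hλ:
  k1=λy_n ⇒ h·k1=z·y_n;  k2=λ(1+13/15z)y_n ⇒ h·k2=z(1+13/15z)y_n
  y_{n+1}/y_n = 1 + 7/15z + 8/15z(1+13/15z) = 1 + z + 104/225z²
  so R(z) = 1 + z + 104/225z².

Boundary: |R(x)|=1, x<0.
x=-0.55: |R|=0.5898
R=1: x+104/225x²=0 ⇒ x=−225/104=-2.1635; min R=1−1/(4·104/225)=0.4591>−1
Confirm numerically:
  x=-2.074: |R|=0.91424 <1
  x=-2.049: |R|=0.89159 <1
  x=-0.966: |R|=0.46533 <1
  x=-2.442: |R|=1.31440 >1
  x=-2.314: |R|=1.16101 >1
Interval (-2.1635, 0).

(-2.1635, 0).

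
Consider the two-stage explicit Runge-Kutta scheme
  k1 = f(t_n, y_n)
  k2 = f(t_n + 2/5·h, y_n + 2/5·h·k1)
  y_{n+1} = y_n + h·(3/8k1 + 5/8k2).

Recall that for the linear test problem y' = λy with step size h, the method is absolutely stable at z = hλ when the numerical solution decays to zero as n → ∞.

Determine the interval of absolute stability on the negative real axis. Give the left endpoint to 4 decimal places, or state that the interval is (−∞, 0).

z∈(-4.0000,0).

On y'=λy, z=hλ:
  k1=λy_n ⇒ h·k1=z·y_n;  k2=λ(1+2/5z)y_n ⇒ h·k2=z(1+2/5z)y_n
  y_{n+1}/y_n = 1 + 3/8z + 5/8z(1+2/5z) = 1 + z + 1/4z²
  ⇒ R(z) = 1 + z + 1/4z².

Find x<0 with |R(x)|<1.
x=-1.06: |R|=0.2209
R=1: x+1/4x²=0 ⇒ x=−4=-4.0000; min R=1−1/(4·1/4)=0.0000>−1
Confirm numerically:
  x=-3.945: |R|=0.94576 <1
  x=-3.747: |R|=0.76300 <1
  x=-2.557: |R|=0.07756 <1
  x=-1.748: |R|=0.01588 <1
  x=-4.176: |R|=1.18374 >1
  x=-4.115: |R|=1.11831 >1
  x=-4.102: |R|=1.10460 >1
Interval (-4.0000, 0).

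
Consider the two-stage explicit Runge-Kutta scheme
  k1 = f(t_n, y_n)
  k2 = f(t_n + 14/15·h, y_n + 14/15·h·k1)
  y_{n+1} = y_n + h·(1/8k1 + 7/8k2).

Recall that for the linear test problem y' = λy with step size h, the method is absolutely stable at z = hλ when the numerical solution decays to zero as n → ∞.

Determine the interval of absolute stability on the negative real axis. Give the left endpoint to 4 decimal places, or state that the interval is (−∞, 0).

(-1.2245, 0).

Set f=λy, z=hλ:
  k1=λy_n ⇒ h·k1=z·y_n;  k2=λ(1+14/15z)y_n ⇒ h·k2=z(1+14/15z)y_n
  y_{n+1}/y_n = 1 + 1/8z + 7/8z(1+14/15z) = 1 + z + 49/60z²
  so R(z) = 1 + z + 49/60z².

Solve |R(x)|<1 on ℝ⁻.
x=-1.69: |R|=1.6425
R=1: x+49/60x²=0 ⇒ x=−60/49=-1.2245; min R=1−1/(4·49/60)=0.6939>−1
Confirm numerically:
  x=-0.897: |R|=0.76010 <1
  x=-0.608: |R|=0.69389 <1
  x=-0.516: |R|=0.70144 <1
  x=-1.702: |R|=1.66372 >1
  x=-1.636: |R|=1.54981 >1
  x=-1.475: |R|=1.30176 >1
So |R|<1 on (-1.2245, 0).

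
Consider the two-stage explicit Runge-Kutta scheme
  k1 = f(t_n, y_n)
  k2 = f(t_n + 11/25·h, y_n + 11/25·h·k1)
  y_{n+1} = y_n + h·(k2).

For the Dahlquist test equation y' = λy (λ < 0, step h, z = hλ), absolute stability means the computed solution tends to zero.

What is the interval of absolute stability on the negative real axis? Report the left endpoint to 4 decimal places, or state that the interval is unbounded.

With y'=λy (z=hλ):
  k1=λy_n ⇒ h·k1=z·y_n;  k2=λ(1+11/25z)y_n ⇒ h·k2=z(1+11/25z)y_n
  y_{n+1}/y_n = 1 + z(1+11/25z) = 1 + z + 11/25z²
  R(z) = 1 + z + 11/25z².

Need |R(x)|<1, x<0.
x=-0.84: |R|=0.4705
R=1: x+11/25x²=0 ⇒ x=−25/11=-2.2727; min R=1−1/(4·11/25)=0.4318>−1
Confirm numerically:
  x=-1.678: |R|=0.56090 <1
  x=-1.633: |R|=0.54034 <1
  x=-1.550: |R|=0.50710 <1
  x=-1.220: |R|=0.43490 <1
  x=-2.798: |R|=1.64667 >1
  x=-2.722: |R|=1.53808 >1
  x=-2.619: |R|=1.39903 >1
Interval (-2.2727, 0).

(-2.2727, 0).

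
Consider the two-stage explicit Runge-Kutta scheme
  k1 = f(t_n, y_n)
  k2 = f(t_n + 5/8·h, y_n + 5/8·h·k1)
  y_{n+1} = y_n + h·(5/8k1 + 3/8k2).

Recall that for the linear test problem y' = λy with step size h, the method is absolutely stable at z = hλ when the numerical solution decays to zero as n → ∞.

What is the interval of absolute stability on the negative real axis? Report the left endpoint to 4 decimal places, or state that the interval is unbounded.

z∈(-4.2667,0).

On y'=λy, z=hλ:
  k1=λy_n ⇒ h·k1=z·y_n;  k2=λ(1+5/8z)y_n ⇒ h·k2=z(1+5/8z)y_n
  y_{n+1}/y_n = 1 + 5/8z + 3/8z(1+5/8z) = 1 + z + 15/64z²
  ⇒ R(z) = 1 + z + 15/64z².

Solve |R(x)|<1 on ℝ⁻.
x=-1.72: |R|=0.0266
R=1: x+15/64x²=0 ⇒ x=−64/15=-4.2667; min R=1−1/(4·15/64)=-0.0667>−1
Confirm numerically:
  x=-3.650: |R|=0.47246 <1
  x=-3.305: |R|=0.25508 <1
  x=-3.172: |R|=0.18618 <1
  x=-4.865: |R|=1.68224 >1
  x=-4.548: |R|=1.29988 >1
  x=-4.381: |R|=1.11740 >1
So |R|<1 on (-4.2667, 0).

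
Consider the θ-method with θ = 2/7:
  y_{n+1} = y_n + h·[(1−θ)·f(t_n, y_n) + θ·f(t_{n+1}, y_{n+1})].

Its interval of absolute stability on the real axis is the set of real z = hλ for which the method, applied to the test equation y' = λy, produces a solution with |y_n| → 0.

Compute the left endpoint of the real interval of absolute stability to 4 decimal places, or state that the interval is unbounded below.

With y'=λy (z=hλ):
  y_{n+1} = y_n + z·[5/7·y_n + 2/7·y_{n+1}] ⇒ (1 − 2/7z)y_{n+1} = (1 + 5/7z)y_n
  so R(z) = (1 + 5/7z)/(1 − 2/7z).

Need |R(x)|<1, x<0.
x=-1.17: |R|=0.1231
R=−1: 1+5/7x = −1+2/7x ⇒ -3/7x=2 ⇒ x=2/(-3/7)=-4.6667
Confirm numerically:
  x=-4.501: |R|=0.96894 <1
  x=-3.744: |R|=0.80895 <1
  x=-3.455: |R|=0.73868 <1
  x=-2.995: |R|=0.61393 <1
  x=-5.059: |R|=1.06876 >1
  x=-5.038: |R|=1.06524 >1
  x=-4.714: |R|=1.00864 >1
So |R|<1 on (-4.6667, 0).

z* = -4.6667.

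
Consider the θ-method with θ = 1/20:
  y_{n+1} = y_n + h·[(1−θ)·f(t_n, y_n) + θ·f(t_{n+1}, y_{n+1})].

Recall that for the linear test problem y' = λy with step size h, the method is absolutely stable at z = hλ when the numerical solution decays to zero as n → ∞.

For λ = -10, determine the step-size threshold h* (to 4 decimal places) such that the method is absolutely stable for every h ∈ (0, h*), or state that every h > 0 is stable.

Test eqn y'=λy, z=hλ:
  y_{n+1} = y_n + z·[19/20·y_n + 1/20·y_{n+1}] ⇒ (1 − 1/20z)y_{n+1} = (1 + 19/20z)y_n
  R(z) = (1 + 19/20z)/(1 − 1/20z).

Solve |R(x)|<1 on ℝ⁻.
x=-0.57: |R|=0.4458
R=−1: 1+19/20x = −1+1/20x ⇒ -9/10x=2 ⇒ x=2/(-9/10)=-2.2222
Confirm numerically:
  x=-2.047: |R|=0.85694 <1
  x=-1.629: |R|=0.50631 <1
  x=-1.051: |R|=0.00147 <1
  x=-2.548: |R|=1.26007 >1
  x=-2.370: |R|=1.11891 >1
  x=-2.246: |R|=1.01924 >1
Stable set (-2.2222, 0).

(-2.2222,0); λ=-10 ⇒ h* = (20/9)/10 = 0.2222.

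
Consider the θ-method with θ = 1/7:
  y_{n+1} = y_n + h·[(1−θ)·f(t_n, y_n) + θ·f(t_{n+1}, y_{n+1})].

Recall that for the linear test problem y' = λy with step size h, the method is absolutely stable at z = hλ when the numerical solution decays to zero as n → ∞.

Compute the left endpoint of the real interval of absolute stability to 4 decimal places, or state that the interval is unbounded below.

z* = -2.8000.

Set f=λy, z=hλ:
  y_{n+1} = y_n + z·[6/7·y_n + 1/7·y_{n+1}] ⇒ (1 − 1/7z)y_{n+1} = (1 + 6/7z)y_n
  so R(z) = (1 + 6/7z)/(1 − 1/7z).

Need |R(x)|<1, x<0.
x=-0.94: |R|=0.1713
R=−1: 1+6/7x = −1+1/7x ⇒ -5/7x=2 ⇒ x=2/(-5/7)=-2.8000
Confirm numerically:
  x=-2.547: |R|=0.86750 <1
  x=-1.674: |R|=0.35093 <1
  x=-1.540: |R|=0.26230 <1
  x=-3.392: |R|=1.28483 >1
  x=-3.238: |R|=1.21391 >1
  x=-3.143: |R|=1.16908 >1
So |R|<1 on (-2.8000, 0).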